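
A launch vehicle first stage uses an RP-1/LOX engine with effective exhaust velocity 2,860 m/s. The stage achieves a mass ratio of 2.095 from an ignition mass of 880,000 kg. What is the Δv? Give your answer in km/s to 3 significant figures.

From the ideal rocket equation, Δv = v_e · ln(2.095) = 2860.0 × 0.7396 ≈ 2115.1 m/s.

Δv ≈ 2.12 km/s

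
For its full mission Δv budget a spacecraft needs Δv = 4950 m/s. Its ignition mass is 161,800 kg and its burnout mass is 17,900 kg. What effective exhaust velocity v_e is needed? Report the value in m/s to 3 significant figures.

v_e ≈ 2250 m/s

ln(m₀/m_f) = ln(161800/17900) = ln(9.039) = 2.2016.
v_e = Δv / ln(m₀/m_f) = 4950 / 2.2016 = 2248.4 m/s.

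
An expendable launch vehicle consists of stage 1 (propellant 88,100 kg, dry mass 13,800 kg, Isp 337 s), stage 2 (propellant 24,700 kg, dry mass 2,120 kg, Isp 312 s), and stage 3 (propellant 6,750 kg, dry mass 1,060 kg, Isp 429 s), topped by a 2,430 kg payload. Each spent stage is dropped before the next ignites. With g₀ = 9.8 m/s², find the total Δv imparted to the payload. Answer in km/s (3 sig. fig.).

Δv ≈ 11.2 km/s

Ignition mass of stage 1 = 88,100+13,800 + 24,700+2,120 + 6,750+1,060 + 2,430 = 138,960 kg.
Stage 1: m₀ = 138,960 kg, m_f = 138,960 − 88,100 = 50,860 kg; Δv = 337×9.8×ln(2.732) = 3302.6×1.0051 ≈ 3319 m/s.
Stage 2: m₀ = 37,060 kg, m_f = 37,060 − 24,700 = 12,360 kg; Δv = 312×9.8×ln(2.998) = 3057.6×1.0981 ≈ 3357 m/s.
Stage 3: m₀ = 10,240 kg, m_f = 10,240 − 6,750 = 3,490 kg; Δv = 429×9.8×ln(2.934) = 4204.2×1.0764 ≈ 4525 m/s.
Total Δv = 3319 + 3357 + 4525 = 11201 m/s.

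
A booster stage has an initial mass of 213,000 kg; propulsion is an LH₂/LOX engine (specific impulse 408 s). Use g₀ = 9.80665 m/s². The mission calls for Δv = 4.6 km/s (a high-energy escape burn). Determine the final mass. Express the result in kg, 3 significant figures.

final mass ≈ 67500 kg

v_e = Isp · g₀ = 408 × 9.80665 = 4001.1 m/s.
Rocket equation: m₀/m_f = exp(Δv / v_e) = exp(4600 / 4001.1) = exp(1.1497) = 3.1572.
m_f = m₀ / 3.1572 = 213,000 / 3.1572 = 67,464.8 kg.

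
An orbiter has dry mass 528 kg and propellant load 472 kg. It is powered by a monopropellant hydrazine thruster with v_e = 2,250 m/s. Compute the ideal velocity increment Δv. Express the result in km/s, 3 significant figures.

Δv ≈ 1.44 km/s

m₀ = m_dry + m_prop = 528 + 472 = 1,000 kg.
Δv = v_e · ln(m₀/m_f) = 2250.0 × ln(1.894) = 2250.0 × 0.6387 ≈ 1437.0 m/s.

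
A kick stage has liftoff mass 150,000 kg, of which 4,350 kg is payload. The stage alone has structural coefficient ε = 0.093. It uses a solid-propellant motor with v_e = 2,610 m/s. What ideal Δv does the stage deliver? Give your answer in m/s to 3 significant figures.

Stage wet mass = m₀ − payload = 150,000 − 4,350 = 145,650 kg.
Stage dry mass = ε × stage wet mass = 0.093 × 145,650 = 13,545.5 kg.
Burnout mass m_f = stage dry + payload = 13,545.5 + 4,350 = 17,895.5 kg.
Δv = v_e · ln(150,000/17,895.5) = 2610.0 × ln(8.382) = 2610.0 × 2.1261 ≈ 5549 m/s.

Δv ≈ 5550 m/s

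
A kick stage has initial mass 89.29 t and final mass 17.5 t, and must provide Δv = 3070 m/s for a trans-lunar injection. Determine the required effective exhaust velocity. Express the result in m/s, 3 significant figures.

v_e ≈ 1880 m/s

ln(m₀/m_f) = ln(89290/17500) = ln(5.102) = 1.6297.
Rocket equation: v_e = Δv / ln(m₀/m_f) = 3070 / 1.6297 = 1883.8 m/s.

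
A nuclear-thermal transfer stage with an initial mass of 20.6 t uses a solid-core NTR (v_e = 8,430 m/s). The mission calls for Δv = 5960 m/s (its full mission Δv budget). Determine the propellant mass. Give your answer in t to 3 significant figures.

From the ideal rocket equation, m₀/m_f = exp(Δv / v_e) = exp(5960 / 8430.0) = exp(0.7070) = 2.0279.
m_f = 20.6 / 2.0279 = 10.1583 t, so propellant = m₀ − m_f = 20.6 − 10.1583 = 10.4417 t.

propellant mass ≈ 10.4 t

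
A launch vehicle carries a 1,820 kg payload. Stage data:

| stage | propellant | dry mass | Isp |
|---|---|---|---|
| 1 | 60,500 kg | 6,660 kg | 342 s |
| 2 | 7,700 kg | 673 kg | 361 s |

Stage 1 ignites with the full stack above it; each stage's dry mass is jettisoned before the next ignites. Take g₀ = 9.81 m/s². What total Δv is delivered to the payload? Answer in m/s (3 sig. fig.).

Ignition mass of stage 1 = 60,500+6,660 + 7,700+673 + 1,820 = 77,353 kg.
Stage 1: m₀ = 77,353 kg, m_f = 77,353 − 60,500 = 16,853 kg; Δv = 342×9.81×ln(4.59) = 3355.0×1.5239 ≈ 5113 m/s.
Stage 2: m₀ = 10,193 kg, m_f = 10,193 − 7,700 = 2,493 kg; Δv = 361×9.81×ln(4.089) = 3541.4×1.4082 ≈ 4987 m/s.
Total Δv = 5113 + 4987 = 10100 m/s.

Δv ≈ 10100 m/s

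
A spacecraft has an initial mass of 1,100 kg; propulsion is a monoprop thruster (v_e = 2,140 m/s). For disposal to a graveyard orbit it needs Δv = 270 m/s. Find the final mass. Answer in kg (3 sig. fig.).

m₀/m_f = exp(Δv / v_e) = exp(270 / 2140.0) = exp(0.1262) = 1.1345.
m_f = m₀ / 1.1345 = 1,100 / 1.1345 = 969.59 kg.

final mass ≈ 970 kg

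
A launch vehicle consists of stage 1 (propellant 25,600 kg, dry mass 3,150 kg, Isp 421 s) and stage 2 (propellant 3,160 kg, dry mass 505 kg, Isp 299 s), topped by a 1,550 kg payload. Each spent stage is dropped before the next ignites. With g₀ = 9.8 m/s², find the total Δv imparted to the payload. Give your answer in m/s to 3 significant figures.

Ignition mass of stage 1 = 25,600+3,150 + 3,160+505 + 1,550 = 33,965 kg.
Stage 1: m₀ = 33,965 kg, m_f = 33,965 − 25,600 = 8,365 kg; Δv = 421×9.8×ln(4.06) = 4125.8×1.4013 ≈ 5781 m/s.
Stage 2: m₀ = 5,215 kg, m_f = 5,215 − 3,160 = 2,055 kg; Δv = 299×9.8×ln(2.538) = 2930.2×0.9313 ≈ 2729 m/s.
Total Δv = 5781 + 2729 = 8510 m/s.

Δv ≈ 8510 m/s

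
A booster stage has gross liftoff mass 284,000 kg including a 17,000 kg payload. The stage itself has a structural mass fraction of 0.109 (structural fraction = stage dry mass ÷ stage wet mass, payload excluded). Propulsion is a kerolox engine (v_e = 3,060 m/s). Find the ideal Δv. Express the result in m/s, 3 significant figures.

Δv ≈ 5560 m/s

Stage wet mass = m₀ − payload = 284,000 − 17,000 = 267,000 kg.
Stage dry mass = ε × stage wet mass = 0.109 × 267,000 = 29,103 kg.
Burnout mass m_f = stage dry + payload = 29,103 + 17,000 = 46,103 kg.
By the Tsiolkovsky rocket equation, Δv = v_e · ln(284,000/46,103) = 3060.0 × ln(6.16) = 3060.0 × 1.8181 ≈ 5563 m/s.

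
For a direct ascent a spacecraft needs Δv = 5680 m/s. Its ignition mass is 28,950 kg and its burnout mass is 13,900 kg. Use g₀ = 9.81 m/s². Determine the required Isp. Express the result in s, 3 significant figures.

ln(m₀/m_f) = ln(28950/13900) = ln(2.083) = 0.7337.
v_e = Δv / ln(m₀/m_f) = 5680 / 0.7337 = 7741.8 m/s.
Isp = v_e / g₀ = 7741.8 / 9.81 = 789.2 s.

Isp ≈ 789 s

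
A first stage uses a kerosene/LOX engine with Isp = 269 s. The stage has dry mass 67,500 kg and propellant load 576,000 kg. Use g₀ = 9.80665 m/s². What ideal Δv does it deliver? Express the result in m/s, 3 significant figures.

Δv ≈ 5950 m/s

v_e = Isp · g₀ = 269 × 9.80665 = 2638.0 m/s.
m₀ = m_dry + m_prop = 67,500 + 576,000 = 643,500 kg.
Using Δv = v_e ln(m₀/m_f): Δv = v_e · ln(m₀/m_f) = 2638.0 × ln(9.533) = 2638.0 × 2.2548 ≈ 5948.1 m/s.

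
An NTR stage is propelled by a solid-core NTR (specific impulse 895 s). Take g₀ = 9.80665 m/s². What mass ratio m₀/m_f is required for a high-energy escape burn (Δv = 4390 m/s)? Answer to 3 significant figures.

v_e = Isp · g₀ = 895 × 9.80665 = 8777.0 m/s.
m₀/m_f = exp(Δv / v_e) = exp(4390 / 8777.0) = exp(0.5002) = 1.6490.

mass ratio ≈ 1.65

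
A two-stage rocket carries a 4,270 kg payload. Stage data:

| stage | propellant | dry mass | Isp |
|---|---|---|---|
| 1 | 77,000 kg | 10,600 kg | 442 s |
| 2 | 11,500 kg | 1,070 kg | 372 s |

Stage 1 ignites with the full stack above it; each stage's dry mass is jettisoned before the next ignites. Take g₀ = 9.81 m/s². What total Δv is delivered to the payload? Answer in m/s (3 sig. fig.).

Ignition mass of stage 1 = 77,000+10,600 + 11,500+1,070 + 4,270 = 104,440 kg.
Stage 1: m₀ = 104,440 kg, m_f = 104,440 − 77,000 = 27,440 kg; Δv = 442×9.81×ln(3.806) = 4336.0×1.3366 ≈ 5796 m/s.
Stage 2: m₀ = 16,840 kg, m_f = 16,840 − 11,500 = 5,340 kg; Δv = 372×9.81×ln(3.154) = 3649.3×1.1485 ≈ 4191 m/s.
Total Δv = 5796 + 4191 = 9987 m/s.

Δv ≈ 9990 m/s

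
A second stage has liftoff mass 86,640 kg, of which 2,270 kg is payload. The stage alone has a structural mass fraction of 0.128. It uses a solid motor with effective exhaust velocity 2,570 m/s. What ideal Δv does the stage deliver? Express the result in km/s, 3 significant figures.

Δv ≈ 4.86 km/s

Stage wet mass = m₀ − payload = 86,640 − 2,270 = 84,370 kg.
Stage dry mass = ε × stage wet mass = 0.128 × 84,370 = 10,799.4 kg.
Burnout mass m_f = stage dry + payload = 10,799.4 + 2,270 = 13,069.4 kg.
By the Tsiolkovsky rocket equation, Δv = v_e · ln(86,640/13,069.4) = 2570.0 × ln(6.629) = 2570.0 × 1.8915 ≈ 4861 m/s.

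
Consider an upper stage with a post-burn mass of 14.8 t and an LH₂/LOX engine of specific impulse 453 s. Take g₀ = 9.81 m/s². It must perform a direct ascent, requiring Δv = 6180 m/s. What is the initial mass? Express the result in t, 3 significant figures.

initial mass ≈ 59.5 t

v_e = Isp · g₀ = 453 × 9.81 = 4443.9 m/s.
Using Δv = v_e ln(m₀/m_f): m₀/m_f = exp(Δv / v_e) = exp(6180 / 4443.9) = exp(1.3907) = 4.0175.
m₀ = m_f × 4.0175 = 14.8 × 4.0175 = 59.459 t.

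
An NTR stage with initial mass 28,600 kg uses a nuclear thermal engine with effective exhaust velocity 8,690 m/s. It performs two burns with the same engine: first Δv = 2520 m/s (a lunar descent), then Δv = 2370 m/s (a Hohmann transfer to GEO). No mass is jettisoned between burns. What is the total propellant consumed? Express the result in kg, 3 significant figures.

total propellant consumed ≈ 12300 kg

After the first burn: m = 28600 × exp(−2520/8690.0) = 28600 × 0.74827 = 21,400.5 kg.
After the second burn: m = 21,400.5 × exp(−2370/8690.0) = 21,400.5 × 0.76130 = 16,292.2 kg.
Total propellant = m₀ − m_final = 28600 − 16,292.2 = 12,307.8 kg.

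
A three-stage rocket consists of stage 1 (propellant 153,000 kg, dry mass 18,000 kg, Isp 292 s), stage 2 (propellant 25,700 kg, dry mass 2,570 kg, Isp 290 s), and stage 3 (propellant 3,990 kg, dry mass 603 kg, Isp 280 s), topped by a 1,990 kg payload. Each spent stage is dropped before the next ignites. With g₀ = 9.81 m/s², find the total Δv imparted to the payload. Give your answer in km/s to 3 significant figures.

Ignition mass of stage 1 = 153,000+18,000 + 25,700+2,570 + 3,990+603 + 1,990 = 205,853 kg.
Stage 1: m₀ = 205,853 kg, m_f = 205,853 − 153,000 = 52,853 kg; Δv = 292×9.81×ln(3.895) = 2864.5×1.3596 ≈ 3895 m/s.
Stage 2: m₀ = 34,853 kg, m_f = 34,853 − 25,700 = 9,153 kg; Δv = 290×9.81×ln(3.808) = 2844.9×1.3371 ≈ 3804 m/s.
Stage 3: m₀ = 6,583 kg, m_f = 6,583 − 3,990 = 2,593 kg; Δv = 280×9.81×ln(2.539) = 2746.8×0.9317 ≈ 2559 m/s.
Total Δv = 3895 + 3804 + 2559 = 10258 m/s.

Δv ≈ 10.3 km/s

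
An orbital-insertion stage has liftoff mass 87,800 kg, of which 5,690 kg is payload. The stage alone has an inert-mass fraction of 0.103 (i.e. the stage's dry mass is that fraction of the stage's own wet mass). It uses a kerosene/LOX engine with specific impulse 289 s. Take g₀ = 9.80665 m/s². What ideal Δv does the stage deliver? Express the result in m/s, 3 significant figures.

Stage wet mass = m₀ − payload = 87,800 − 5,690 = 82,110 kg.
Stage dry mass = ε × stage wet mass = 0.103 × 82,110 = 8,457.33 kg.
Burnout mass m_f = stage dry + payload = 8,457.33 + 5,690 = 14,147.33 kg.
v_e = Isp · g₀ = 289 × 9.80665 = 2834.1 m/s.
From the ideal rocket equation, Δv = v_e · ln(87,800/14,147.33) = 2834.1 × ln(6.206) = 2834.1 × 1.8255 ≈ 5174 m/s.

Δv ≈ 5170 m/s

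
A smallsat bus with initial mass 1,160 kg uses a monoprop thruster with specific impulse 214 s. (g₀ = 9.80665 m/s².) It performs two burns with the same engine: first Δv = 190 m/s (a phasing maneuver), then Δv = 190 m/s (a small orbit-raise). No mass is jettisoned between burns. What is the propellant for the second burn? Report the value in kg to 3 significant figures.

v_e = Isp · g₀ = 214 × 9.80665 = 2098.6 m/s.
After the first burn: m = 1160 × exp(−190/2098.6) = 1160 × 0.91344 = 1,059.59 kg.
After the second burn: m = 1,059.59 × exp(−190/2098.6) = 1,059.59 × 0.91344 = 967.872 kg.
Second-burn propellant = 1,059.59 − 967.872 = 91.718 kg.

propellant for the second burn ≈ 91.7 kg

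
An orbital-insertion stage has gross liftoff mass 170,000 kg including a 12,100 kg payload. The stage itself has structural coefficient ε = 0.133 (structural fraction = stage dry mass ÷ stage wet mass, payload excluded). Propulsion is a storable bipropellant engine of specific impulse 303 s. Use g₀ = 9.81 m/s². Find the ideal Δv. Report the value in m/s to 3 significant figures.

Stage wet mass = m₀ − payload = 170,000 − 12,100 = 157,900 kg.
Stage dry mass = ε × stage wet mass = 0.133 × 157,900 = 21,000.7 kg.
Burnout mass m_f = stage dry + payload = 21,000.7 + 12,100 = 33,100.7 kg.
v_e = Isp · g₀ = 303 × 9.81 = 2972.4 m/s.
Δv = v_e · ln(170,000/33,100.7) = 2972.4 × ln(5.136) = 2972.4 × 1.6362 ≈ 4864 m/s.

Δv ≈ 4860 m/s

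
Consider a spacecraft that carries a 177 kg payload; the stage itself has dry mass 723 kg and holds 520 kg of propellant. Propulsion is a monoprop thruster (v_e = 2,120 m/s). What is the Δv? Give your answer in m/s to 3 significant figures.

Δv ≈ 967 m/s

m₀ = payload + dry + propellant = 177 + 723 + 520 = 1,420 kg.
m_f = payload + dry = 177 + 723 = 900 kg.
Δv = v_e · ln(m₀/m_f) = 2120.0 × ln(1.578) = 2120.0 × 0.4560 ≈ 966.8 m/s.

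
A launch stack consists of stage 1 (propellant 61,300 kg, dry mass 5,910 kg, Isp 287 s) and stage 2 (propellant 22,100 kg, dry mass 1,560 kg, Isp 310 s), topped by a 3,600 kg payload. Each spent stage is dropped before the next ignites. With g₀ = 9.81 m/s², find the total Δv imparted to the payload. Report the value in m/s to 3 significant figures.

Ignition mass of stage 1 = 61,300+5,910 + 22,100+1,560 + 3,600 = 94,470 kg.
Stage 1: m₀ = 94,470 kg, m_f = 94,470 − 61,300 = 33,170 kg; Δv = 287×9.81×ln(2.848) = 2815.5×1.0466 ≈ 2947 m/s.
Stage 2: m₀ = 27,260 kg, m_f = 27,260 − 22,100 = 5,160 kg; Δv = 310×9.81×ln(5.283) = 3041.1×1.6645 ≈ 5062 m/s.
Total Δv = 2947 + 5062 = 8009 m/s.

Δv ≈ 8010 m/s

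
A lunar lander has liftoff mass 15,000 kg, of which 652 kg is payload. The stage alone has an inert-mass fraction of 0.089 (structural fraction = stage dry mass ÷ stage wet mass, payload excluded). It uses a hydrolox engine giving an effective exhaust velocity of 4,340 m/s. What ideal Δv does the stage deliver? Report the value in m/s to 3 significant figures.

Stage wet mass = m₀ − payload = 15,000 − 652 = 14,348 kg.
Stage dry mass = ε × stage wet mass = 0.089 × 14,348 = 1,276.97 kg.
Burnout mass m_f = stage dry + payload = 1,276.97 + 652 = 1,928.97 kg.
Δv = v_e · ln(15,000/1,928.97) = 4340.0 × ln(7.776) = 4340.0 × 2.0511 ≈ 8902 m/s.

Δv ≈ 8900 m/s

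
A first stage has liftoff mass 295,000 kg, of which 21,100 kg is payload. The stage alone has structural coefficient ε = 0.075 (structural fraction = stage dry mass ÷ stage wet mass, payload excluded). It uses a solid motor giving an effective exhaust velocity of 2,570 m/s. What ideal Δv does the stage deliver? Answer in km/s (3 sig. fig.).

Δv ≈ 5.03 km/s

Stage wet mass = m₀ − payload = 295,000 − 21,100 = 273,900 kg.
Stage dry mass = ε × stage wet mass = 0.075 × 273,900 = 20,542.5 kg.
Burnout mass m_f = stage dry + payload = 20,542.5 + 21,100 = 41,642.5 kg.
Using Δv = v_e ln(m₀/m_f): Δv = v_e · ln(295,000/41,642.5) = 2570.0 × ln(7.084) = 2570.0 × 1.9579 ≈ 5032 m/s.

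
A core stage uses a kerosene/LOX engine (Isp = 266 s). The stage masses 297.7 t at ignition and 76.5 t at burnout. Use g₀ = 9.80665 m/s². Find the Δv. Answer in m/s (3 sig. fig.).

Δv ≈ 3540 m/s

v_e = Isp · g₀ = 266 × 9.80665 = 2608.6 m/s.
Using Δv = v_e ln(m₀/m_f): Δv = v_e · ln(m₀/m_f) = 2608.6 × ln(3.892) = 2608.6 × 1.3588 ≈ 3544.5 m/s.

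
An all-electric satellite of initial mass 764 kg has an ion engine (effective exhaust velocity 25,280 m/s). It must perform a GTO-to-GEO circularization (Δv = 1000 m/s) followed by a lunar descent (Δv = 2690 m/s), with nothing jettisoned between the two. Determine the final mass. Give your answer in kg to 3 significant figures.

After the first burn: m = 764 × exp(−1000/25280.0) = 764 × 0.96122 = 734.372 kg.
After the second burn: m = 734.372 × exp(−2690/25280.0) = 734.372 × 0.89906 = 660.244 kg.

final mass ≈ 660 kg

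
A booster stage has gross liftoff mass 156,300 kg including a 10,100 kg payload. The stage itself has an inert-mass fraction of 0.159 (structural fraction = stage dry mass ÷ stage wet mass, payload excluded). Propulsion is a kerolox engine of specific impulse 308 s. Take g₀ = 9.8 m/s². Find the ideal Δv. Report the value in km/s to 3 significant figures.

Δv ≈ 4.66 km/s

Stage wet mass = m₀ − payload = 156,300 − 10,100 = 146,200 kg.
Stage dry mass = ε × stage wet mass = 0.159 × 146,200 = 23,245.8 kg.
Burnout mass m_f = stage dry + payload = 23,245.8 + 10,100 = 33,345.8 kg.
v_e = Isp · g₀ = 308 × 9.8 = 3018.4 m/s.
Δv = v_e · ln(156,300/33,345.8) = 3018.4 × ln(4.687) = 3018.4 × 1.5448 ≈ 4663 m/s.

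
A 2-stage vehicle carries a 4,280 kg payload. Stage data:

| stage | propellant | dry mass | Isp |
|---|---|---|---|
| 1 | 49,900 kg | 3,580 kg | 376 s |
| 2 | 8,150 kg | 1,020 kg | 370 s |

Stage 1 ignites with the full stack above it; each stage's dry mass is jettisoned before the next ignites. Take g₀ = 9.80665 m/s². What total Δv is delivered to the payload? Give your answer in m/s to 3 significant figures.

Ignition mass of stage 1 = 49,900+3,580 + 8,150+1,020 + 4,280 = 66,930 kg.
Stage 1: m₀ = 66,930 kg, m_f = 66,930 − 49,900 = 17,030 kg; Δv = 376×9.80665×ln(3.93) = 3687.3×1.3687 ≈ 5047 m/s.
Stage 2: m₀ = 13,450 kg, m_f = 13,450 − 8,150 = 5,300 kg; Δv = 370×9.80665×ln(2.538) = 3628.5×0.9313 ≈ 3379 m/s.
Total Δv = 5047 + 3379 = 8426 m/s.

Δv ≈ 8430 m/s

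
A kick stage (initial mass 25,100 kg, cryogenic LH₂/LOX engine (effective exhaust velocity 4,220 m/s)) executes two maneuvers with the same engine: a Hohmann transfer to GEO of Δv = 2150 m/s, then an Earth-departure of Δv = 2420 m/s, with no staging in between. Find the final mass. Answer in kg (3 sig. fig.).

final mass ≈ 8500 kg

After the first burn: m = 25100 × exp(−2150/4220.0) = 25100 × 0.60081 = 15,080.3 kg.
After the second burn: m = 15,080.3 × exp(−2420/4220.0) = 15,080.3 × 0.56357 = 8,498.8 kg.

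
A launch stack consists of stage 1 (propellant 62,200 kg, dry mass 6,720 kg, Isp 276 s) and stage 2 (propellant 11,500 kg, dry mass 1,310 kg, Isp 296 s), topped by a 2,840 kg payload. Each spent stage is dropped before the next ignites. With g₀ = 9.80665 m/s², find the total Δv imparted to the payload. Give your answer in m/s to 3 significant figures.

Δv ≈ 7450 m/s

Ignition mass of stage 1 = 62,200+6,720 + 11,500+1,310 + 2,840 = 84,570 kg.
Stage 1: m₀ = 84,570 kg, m_f = 84,570 − 62,200 = 22,370 kg; Δv = 276×9.80665×ln(3.781) = 2706.6×1.3299 ≈ 3599 m/s.
Stage 2: m₀ = 15,650 kg, m_f = 15,650 − 11,500 = 4,150 kg; Δv = 296×9.80665×ln(3.771) = 2902.8×1.3274 ≈ 3853 m/s.
Total Δv = 3599 + 3853 = 7452 m/s.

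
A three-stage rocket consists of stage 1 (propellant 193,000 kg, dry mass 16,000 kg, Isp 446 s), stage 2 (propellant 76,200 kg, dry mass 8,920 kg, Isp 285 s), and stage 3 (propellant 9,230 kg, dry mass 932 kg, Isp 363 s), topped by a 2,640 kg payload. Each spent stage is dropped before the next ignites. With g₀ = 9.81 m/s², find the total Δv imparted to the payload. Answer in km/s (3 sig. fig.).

Ignition mass of stage 1 = 193,000+16,000 + 76,200+8,920 + 9,230+932 + 2,640 = 306,922 kg.
Stage 1: m₀ = 306,922 kg, m_f = 306,922 − 193,000 = 113,922 kg; Δv = 446×9.81×ln(2.694) = 4375.3×0.9911 ≈ 4336 m/s.
Stage 2: m₀ = 97,922 kg, m_f = 97,922 − 76,200 = 21,722 kg; Δv = 285×9.81×ln(4.508) = 2795.9×1.5058 ≈ 4210 m/s.
Stage 3: m₀ = 12,802 kg, m_f = 12,802 − 9,230 = 3,572 kg; Δv = 363×9.81×ln(3.584) = 3561.0×1.2765 ≈ 4546 m/s.
Total Δv = 4336 + 4210 + 4546 = 13092 m/s.

Δv ≈ 13.1 km/s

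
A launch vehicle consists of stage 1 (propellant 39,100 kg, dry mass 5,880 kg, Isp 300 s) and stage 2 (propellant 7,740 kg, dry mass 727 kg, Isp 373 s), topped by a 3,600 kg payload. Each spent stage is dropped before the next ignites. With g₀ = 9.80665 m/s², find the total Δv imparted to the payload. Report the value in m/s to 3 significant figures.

Δv ≈ 7150 m/s

Ignition mass of stage 1 = 39,100+5,880 + 7,740+727 + 3,600 = 57,047 kg.
Stage 1: m₀ = 57,047 kg, m_f = 57,047 − 39,100 = 17,947 kg; Δv = 300×9.80665×ln(3.179) = 2942.0×1.1565 ≈ 3402 m/s.
Stage 2: m₀ = 12,067 kg, m_f = 12,067 − 7,740 = 4,327 kg; Δv = 373×9.80665×ln(2.789) = 3657.9×1.0256 ≈ 3752 m/s.
Total Δv = 3402 + 3752 = 7154 m/s.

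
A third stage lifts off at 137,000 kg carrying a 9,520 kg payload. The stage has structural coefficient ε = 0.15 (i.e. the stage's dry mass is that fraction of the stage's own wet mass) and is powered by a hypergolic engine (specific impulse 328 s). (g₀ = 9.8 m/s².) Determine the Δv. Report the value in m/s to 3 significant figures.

Stage wet mass = m₀ − payload = 137,000 − 9,520 = 127,480 kg.
Stage dry mass = ε × stage wet mass = 0.15 × 127,480 = 19,122 kg.
Burnout mass m_f = stage dry + payload = 19,122 + 9,520 = 28,642 kg.
v_e = Isp · g₀ = 328 × 9.8 = 3214.4 m/s.
Δv = v_e · ln(137,000/28,642) = 3214.4 × ln(4.783) = 3214.4 × 1.5651 ≈ 5031 m/s.

Δv ≈ 5030 m/s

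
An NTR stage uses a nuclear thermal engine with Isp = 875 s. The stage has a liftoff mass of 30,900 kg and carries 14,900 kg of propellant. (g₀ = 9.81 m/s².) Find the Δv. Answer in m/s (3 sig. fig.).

Δv ≈ 5650 m/s

v_e = Isp · g₀ = 875 × 9.81 = 8583.8 m/s.
m_f = m₀ − m_prop = 30,900 − 14,900 = 16,000 kg.
Δv = v_e · ln(m₀/m_f) = 8583.8 × ln(1.931) = 8583.8 × 0.6582 ≈ 5649.5 m/s.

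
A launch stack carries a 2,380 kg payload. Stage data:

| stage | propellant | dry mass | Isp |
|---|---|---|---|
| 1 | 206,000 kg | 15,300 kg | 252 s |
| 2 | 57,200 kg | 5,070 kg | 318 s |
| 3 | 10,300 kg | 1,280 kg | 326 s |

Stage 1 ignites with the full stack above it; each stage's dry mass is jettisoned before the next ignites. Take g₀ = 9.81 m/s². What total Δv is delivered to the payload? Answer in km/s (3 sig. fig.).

Δv ≈ 11.5 km/s

Ignition mass of stage 1 = 206,000+15,300 + 57,200+5,070 + 10,300+1,280 + 2,380 = 297,530 kg.
Stage 1: m₀ = 297,530 kg, m_f = 297,530 − 206,000 = 91,530 kg; Δv = 252×9.81×ln(3.251) = 2472.1×1.1788 ≈ 2914 m/s.
Stage 2: m₀ = 76,230 kg, m_f = 76,230 − 57,200 = 19,030 kg; Δv = 318×9.81×ln(4.006) = 3119.6×1.3877 ≈ 4329 m/s.
Stage 3: m₀ = 13,960 kg, m_f = 13,960 − 10,300 = 3,660 kg; Δv = 326×9.81×ln(3.814) = 3198.1×1.3387 ≈ 4281 m/s.
Total Δv = 2914 + 4329 + 4281 = 11524 m/s.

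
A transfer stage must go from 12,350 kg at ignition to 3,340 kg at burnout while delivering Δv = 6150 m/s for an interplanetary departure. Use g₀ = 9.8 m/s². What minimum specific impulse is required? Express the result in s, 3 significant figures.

Isp ≈ 480 s

ln(m₀/m_f) = ln(12350/3340) = ln(3.698) = 1.3077.
v_e = Δv / ln(m₀/m_f) = 6150 / 1.3077 = 4703.0 m/s.
Isp = v_e / g₀ = 4703.0 / 9.8 = 479.9 s.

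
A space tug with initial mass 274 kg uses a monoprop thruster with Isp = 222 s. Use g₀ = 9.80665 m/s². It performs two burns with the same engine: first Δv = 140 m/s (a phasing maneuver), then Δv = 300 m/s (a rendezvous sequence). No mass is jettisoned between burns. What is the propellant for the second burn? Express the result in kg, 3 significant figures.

v_e = Isp · g₀ = 222 × 9.80665 = 2177.1 m/s.
After the first burn: m = 274 × exp(−140/2177.1) = 274 × 0.93772 = 256.935 kg.
After the second burn: m = 256.935 × exp(−300/2177.1) = 256.935 × 0.87127 = 223.86 kg.
Second-burn propellant = 256.935 − 223.86 = 33.075 kg.

propellant for the second burn ≈ 33.1 kg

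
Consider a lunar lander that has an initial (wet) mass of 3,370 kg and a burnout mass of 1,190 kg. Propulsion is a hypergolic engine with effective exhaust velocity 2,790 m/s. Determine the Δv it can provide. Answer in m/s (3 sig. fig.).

Rocket equation: Δv = v_e · ln(m₀/m_f) = 2790.0 × ln(2.832) = 2790.0 × 1.0410 ≈ 2904.3 m/s.

Δv ≈ 2900 m/s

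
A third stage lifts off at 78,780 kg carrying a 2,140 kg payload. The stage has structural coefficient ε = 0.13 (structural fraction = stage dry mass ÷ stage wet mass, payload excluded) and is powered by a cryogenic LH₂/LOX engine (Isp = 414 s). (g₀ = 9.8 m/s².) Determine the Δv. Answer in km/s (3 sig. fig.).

Δv ≈ 7.60 km/s

Stage wet mass = m₀ − payload = 78,780 − 2,140 = 76,640 kg.
Stage dry mass = ε × stage wet mass = 0.13 × 76,640 = 9,963.2 kg.
Burnout mass m_f = stage dry + payload = 9,963.2 + 2,140 = 12,103.2 kg.
v_e = Isp · g₀ = 414 × 9.8 = 4057.2 m/s.
Δv = v_e · ln(78,780/12,103.2) = 4057.2 × ln(6.509) = 4057.2 × 1.8732 ≈ 7600 m/s.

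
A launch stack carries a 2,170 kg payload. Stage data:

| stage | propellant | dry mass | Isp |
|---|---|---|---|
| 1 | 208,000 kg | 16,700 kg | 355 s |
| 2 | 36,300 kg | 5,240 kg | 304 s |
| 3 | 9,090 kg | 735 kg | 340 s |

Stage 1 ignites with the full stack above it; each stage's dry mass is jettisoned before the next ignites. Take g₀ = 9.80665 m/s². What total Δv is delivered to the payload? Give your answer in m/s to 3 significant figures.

Ignition mass of stage 1 = 208,000+16,700 + 36,300+5,240 + 9,090+735 + 2,170 = 278,235 kg.
Stage 1: m₀ = 278,235 kg, m_f = 278,235 − 208,000 = 70,235 kg; Δv = 355×9.80665×ln(3.961) = 3481.4×1.3766 ≈ 4793 m/s.
Stage 2: m₀ = 53,535 kg, m_f = 53,535 − 36,300 = 17,235 kg; Δv = 304×9.80665×ln(3.106) = 2981.2×1.1334 ≈ 3379 m/s.
Stage 3: m₀ = 11,995 kg, m_f = 11,995 − 9,090 = 2,905 kg; Δv = 340×9.80665×ln(4.129) = 3334.3×1.4181 ≈ 4728 m/s.
Total Δv = 4793 + 3379 + 4728 = 12900 m/s.

Δv ≈ 12900 m/s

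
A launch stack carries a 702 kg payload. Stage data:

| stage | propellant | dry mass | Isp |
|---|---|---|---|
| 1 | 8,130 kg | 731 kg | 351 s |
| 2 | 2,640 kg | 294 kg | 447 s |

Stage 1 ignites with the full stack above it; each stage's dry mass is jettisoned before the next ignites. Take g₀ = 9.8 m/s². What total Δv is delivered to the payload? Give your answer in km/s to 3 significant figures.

Ignition mass of stage 1 = 8,130+731 + 2,640+294 + 702 = 12,497 kg.
Stage 1: m₀ = 12,497 kg, m_f = 12,497 − 8,130 = 4,367 kg; Δv = 351×9.8×ln(2.862) = 3439.8×1.0514 ≈ 3617 m/s.
Stage 2: m₀ = 3,636 kg, m_f = 3,636 − 2,640 = 996 kg; Δv = 447×9.8×ln(3.651) = 4380.6×1.2949 ≈ 5672 m/s.
Total Δv = 3617 + 5672 = 9289 m/s.

Δv ≈ 9.29 km/s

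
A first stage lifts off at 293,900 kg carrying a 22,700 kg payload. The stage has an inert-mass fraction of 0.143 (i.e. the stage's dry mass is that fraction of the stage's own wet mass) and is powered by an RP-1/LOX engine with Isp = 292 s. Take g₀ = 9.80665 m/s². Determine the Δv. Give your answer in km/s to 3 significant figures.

Stage wet mass = m₀ − payload = 293,900 − 22,700 = 271,200 kg.
Stage dry mass = ε × stage wet mass = 0.143 × 271,200 = 38,781.6 kg.
Burnout mass m_f = stage dry + payload = 38,781.6 + 22,700 = 61,481.6 kg.
v_e = Isp · g₀ = 292 × 9.80665 = 2863.5 m/s.
From the ideal rocket equation, Δv = v_e · ln(293,900/61,481.6) = 2863.5 × ln(4.78) = 2863.5 × 1.5645 ≈ 4480 m/s.

Δv ≈ 4.48 km/s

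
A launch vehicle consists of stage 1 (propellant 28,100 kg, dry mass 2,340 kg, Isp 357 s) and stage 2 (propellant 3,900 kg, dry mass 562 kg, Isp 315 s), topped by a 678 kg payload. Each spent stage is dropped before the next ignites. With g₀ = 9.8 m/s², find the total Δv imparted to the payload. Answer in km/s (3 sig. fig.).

Ignition mass of stage 1 = 28,100+2,340 + 3,900+562 + 678 = 35,580 kg.
Stage 1: m₀ = 35,580 kg, m_f = 35,580 − 28,100 = 7,480 kg; Δv = 357×9.8×ln(4.757) = 3498.6×1.5596 ≈ 5456 m/s.
Stage 2: m₀ = 5,140 kg, m_f = 5,140 − 3,900 = 1,240 kg; Δv = 315×9.8×ln(4.145) = 3087.0×1.4219 ≈ 4390 m/s.
Total Δv = 5456 + 4390 = 9846 m/s.

Δv ≈ 9.85 km/s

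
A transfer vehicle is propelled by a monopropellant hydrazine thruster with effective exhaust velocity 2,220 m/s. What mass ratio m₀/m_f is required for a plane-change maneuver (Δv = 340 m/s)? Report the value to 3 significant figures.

m₀/m_f = exp(Δv / v_e) = exp(340 / 2220.0) = exp(0.1532) = 1.1655.

mass ratio ≈ 1.17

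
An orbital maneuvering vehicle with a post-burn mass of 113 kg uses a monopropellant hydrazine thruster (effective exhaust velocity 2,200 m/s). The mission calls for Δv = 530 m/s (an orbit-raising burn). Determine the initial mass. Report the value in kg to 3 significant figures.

m₀/m_f = exp(Δv / v_e) = exp(530 / 2200.0) = exp(0.2409) = 1.2724.
m₀ = m_f × 1.2724 = 113 × 1.2724 = 143.781 kg.

initial mass ≈ 144 kg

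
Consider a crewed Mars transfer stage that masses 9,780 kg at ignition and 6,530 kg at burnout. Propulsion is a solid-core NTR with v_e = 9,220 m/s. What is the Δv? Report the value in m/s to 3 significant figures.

Δv ≈ 3720 m/s

Δv = v_e · ln(m₀/m_f) = 9220.0 × ln(1.498) = 9220.0 × 0.4039 ≈ 3724.3 m/s.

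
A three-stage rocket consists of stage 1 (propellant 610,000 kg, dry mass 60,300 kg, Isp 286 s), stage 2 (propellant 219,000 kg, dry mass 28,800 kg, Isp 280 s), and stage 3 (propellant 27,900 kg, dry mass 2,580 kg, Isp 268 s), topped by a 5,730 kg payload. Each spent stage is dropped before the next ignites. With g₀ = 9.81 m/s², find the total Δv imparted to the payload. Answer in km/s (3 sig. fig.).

Ignition mass of stage 1 = 610,000+60,300 + 219,000+28,800 + 27,900+2,580 + 5,730 = 954,310 kg.
Stage 1: m₀ = 954,310 kg, m_f = 954,310 − 610,000 = 344,310 kg; Δv = 286×9.81×ln(2.772) = 2805.7×1.0194 ≈ 2860 m/s.
Stage 2: m₀ = 284,010 kg, m_f = 284,010 − 219,000 = 65,010 kg; Δv = 280×9.81×ln(4.369) = 2746.8×1.4745 ≈ 4050 m/s.
Stage 3: m₀ = 36,210 kg, m_f = 36,210 − 27,900 = 8,310 kg; Δv = 268×9.81×ln(4.357) = 2629.1×1.4719 ≈ 3870 m/s.
Total Δv = 2860 + 4050 + 3870 = 10780 m/s.

Δv ≈ 10.8 km/s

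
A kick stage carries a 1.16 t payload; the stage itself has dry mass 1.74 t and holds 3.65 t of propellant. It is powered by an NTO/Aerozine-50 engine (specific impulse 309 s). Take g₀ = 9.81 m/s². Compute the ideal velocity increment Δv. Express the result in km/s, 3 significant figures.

Δv ≈ 2.47 km/s

v_e = Isp · g₀ = 309 × 9.81 = 3031.3 m/s.
m₀ = payload + dry + propellant = 1.16 + 1.74 + 3.65 = 6.55 t.
m_f = payload + dry = 1.16 + 1.74 = 2.9 t.
Δv = v_e · ln(m₀/m_f) = 3031.3 × ln(2.259) = 3031.3 × 0.8148 ≈ 2469.8 m/s.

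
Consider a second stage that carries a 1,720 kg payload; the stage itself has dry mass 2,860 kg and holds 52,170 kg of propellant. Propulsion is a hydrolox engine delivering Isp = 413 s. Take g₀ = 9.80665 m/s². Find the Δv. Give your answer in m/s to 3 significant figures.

v_e = Isp · g₀ = 413 × 9.80665 = 4050.1 m/s.
m₀ = payload + dry + propellant = 1,720 + 2,860 + 52,170 = 56,750 kg.
m_f = payload + dry = 1,720 + 2,860 = 4,580 kg.
From the ideal rocket equation, Δv = v_e · ln(m₀/m_f) = 4050.1 × ln(12.39) = 4050.1 × 2.5170 ≈ 10194.0 m/s.

Δv ≈ 10200 m/s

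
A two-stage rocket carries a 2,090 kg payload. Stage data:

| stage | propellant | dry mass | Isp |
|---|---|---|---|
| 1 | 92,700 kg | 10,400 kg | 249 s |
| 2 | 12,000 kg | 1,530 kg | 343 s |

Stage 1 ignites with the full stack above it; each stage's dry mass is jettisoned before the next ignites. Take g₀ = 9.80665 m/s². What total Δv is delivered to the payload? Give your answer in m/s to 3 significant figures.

Δv ≈ 8620 m/s

Ignition mass of stage 1 = 92,700+10,400 + 12,000+1,530 + 2,090 = 118,720 kg.
Stage 1: m₀ = 118,720 kg, m_f = 118,720 − 92,700 = 26,020 kg; Δv = 249×9.80665×ln(4.563) = 2441.9×1.5179 ≈ 3706 m/s.
Stage 2: m₀ = 15,620 kg, m_f = 15,620 − 12,000 = 3,620 kg; Δv = 343×9.80665×ln(4.315) = 3363.7×1.4621 ≈ 4918 m/s.
Total Δv = 3706 + 4918 = 8624 m/s.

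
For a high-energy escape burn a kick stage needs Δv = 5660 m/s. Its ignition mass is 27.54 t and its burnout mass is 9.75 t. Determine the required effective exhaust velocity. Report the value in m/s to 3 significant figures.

ln(m₀/m_f) = ln(27540/9750) = ln(2.825) = 1.0384.
By the Tsiolkovsky rocket equation, v_e = Δv / ln(m₀/m_f) = 5660 / 1.0384 = 5450.8 m/s.

v_e ≈ 5450 m/s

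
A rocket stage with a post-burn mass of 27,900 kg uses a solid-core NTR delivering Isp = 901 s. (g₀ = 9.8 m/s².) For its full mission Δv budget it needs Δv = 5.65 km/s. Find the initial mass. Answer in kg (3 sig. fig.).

v_e = Isp · g₀ = 901 × 9.8 = 8829.8 m/s.
m₀/m_f = exp(Δv / v_e) = exp(5650 / 8829.8) = exp(0.6399) = 1.8963.
m₀ = m_f × 1.8963 = 27,900 × 1.8963 = 52,906.8 kg.

initial mass ≈ 52900 kg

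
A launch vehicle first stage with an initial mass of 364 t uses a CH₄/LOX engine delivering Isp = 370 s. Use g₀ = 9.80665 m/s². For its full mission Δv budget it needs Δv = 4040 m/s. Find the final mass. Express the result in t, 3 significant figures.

v_e = Isp · g₀ = 370 × 9.80665 = 3628.5 m/s.
From the ideal rocket equation, m₀/m_f = exp(Δv / v_e) = exp(4040 / 3628.5) = exp(1.1134) = 3.0448.
m_f = m₀ / 3.0448 = 364 / 3.0448 = 119.548 t.

final mass ≈ 120 t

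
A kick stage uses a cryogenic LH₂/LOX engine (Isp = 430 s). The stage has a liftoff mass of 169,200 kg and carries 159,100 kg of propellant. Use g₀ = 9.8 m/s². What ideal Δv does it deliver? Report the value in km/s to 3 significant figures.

v_e = Isp · g₀ = 430 × 9.8 = 4214.0 m/s.
m_f = m₀ − m_prop = 169,200 − 159,100 = 10,100 kg.
Rocket equation: Δv = v_e · ln(m₀/m_f) = 4214.0 × ln(16.75) = 4214.0 × 2.8185 ≈ 11877.4 m/s.

Δv ≈ 11.9 km/s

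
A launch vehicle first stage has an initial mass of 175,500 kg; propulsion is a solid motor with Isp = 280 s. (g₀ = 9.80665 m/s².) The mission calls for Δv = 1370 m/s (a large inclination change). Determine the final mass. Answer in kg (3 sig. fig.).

final mass ≈ 107000 kg

v_e = Isp · g₀ = 280 × 9.80665 = 2745.9 m/s.
Using Δv = v_e ln(m₀/m_f): m₀/m_f = exp(Δv / v_e) = exp(1370 / 2745.9) = exp(0.4989) = 1.6470.
m_f = m₀ / 1.6470 = 175,500 / 1.6470 = 106,557 kg.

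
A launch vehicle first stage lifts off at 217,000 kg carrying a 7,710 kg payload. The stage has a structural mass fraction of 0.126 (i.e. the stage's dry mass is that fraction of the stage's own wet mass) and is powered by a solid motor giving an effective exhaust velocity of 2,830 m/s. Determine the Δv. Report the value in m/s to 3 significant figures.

Stage wet mass = m₀ − payload = 217,000 − 7,710 = 209,290 kg.
Stage dry mass = ε × stage wet mass = 0.126 × 209,290 = 26,370.5 kg.
Burnout mass m_f = stage dry + payload = 26,370.5 + 7,710 = 34,080.5 kg.
Δv = v_e · ln(217,000/34,080.5) = 2830.0 × ln(6.367) = 2830.0 × 1.8512 ≈ 5239 m/s.

Δv ≈ 5240 m/s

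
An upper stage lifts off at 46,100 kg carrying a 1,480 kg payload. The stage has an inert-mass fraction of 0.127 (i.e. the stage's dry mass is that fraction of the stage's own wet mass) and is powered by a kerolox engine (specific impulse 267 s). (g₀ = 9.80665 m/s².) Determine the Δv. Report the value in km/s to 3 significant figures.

Stage wet mass = m₀ − payload = 46,100 − 1,480 = 44,620 kg.
Stage dry mass = ε × stage wet mass = 0.127 × 44,620 = 5,666.74 kg.
Burnout mass m_f = stage dry + payload = 5,666.74 + 1,480 = 7,146.74 kg.
v_e = Isp · g₀ = 267 × 9.80665 = 2618.4 m/s.
Δv = v_e · ln(46,100/7,146.74) = 2618.4 × ln(6.45) = 2618.4 × 1.8642 ≈ 4881 m/s.

Δv ≈ 4.88 km/s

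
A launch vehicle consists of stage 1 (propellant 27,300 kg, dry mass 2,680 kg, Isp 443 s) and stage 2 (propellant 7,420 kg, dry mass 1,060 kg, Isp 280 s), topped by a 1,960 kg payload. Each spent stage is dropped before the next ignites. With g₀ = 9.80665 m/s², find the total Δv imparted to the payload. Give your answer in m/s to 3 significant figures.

Ignition mass of stage 1 = 27,300+2,680 + 7,420+1,060 + 1,960 = 40,420 kg.
Stage 1: m₀ = 40,420 kg, m_f = 40,420 − 27,300 = 13,120 kg; Δv = 443×9.80665×ln(3.081) = 4344.3×1.1252 ≈ 4888 m/s.
Stage 2: m₀ = 10,440 kg, m_f = 10,440 − 7,420 = 3,020 kg; Δv = 280×9.80665×ln(3.457) = 2745.9×1.2404 ≈ 3406 m/s.
Total Δv = 4888 + 3406 = 8294 m/s.

Δv ≈ 8290 m/s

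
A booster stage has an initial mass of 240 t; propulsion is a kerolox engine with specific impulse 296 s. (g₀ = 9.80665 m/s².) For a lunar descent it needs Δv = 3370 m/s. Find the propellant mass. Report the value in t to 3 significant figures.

v_e = Isp · g₀ = 296 × 9.80665 = 2902.8 m/s.
Rocket equation: m₀/m_f = exp(Δv / v_e) = exp(3370 / 2902.8) = exp(1.1610) = 3.1930.
m_f = 240 / 3.1930 = 75.1644 t, so propellant = m₀ − m_f = 240 − 75.1644 = 164.8356 t.

propellant mass ≈ 165 t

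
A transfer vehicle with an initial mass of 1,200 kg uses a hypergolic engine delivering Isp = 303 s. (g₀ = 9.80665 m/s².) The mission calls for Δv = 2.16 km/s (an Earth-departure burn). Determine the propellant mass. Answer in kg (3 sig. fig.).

v_e = Isp · g₀ = 303 × 9.80665 = 2971.4 m/s.
Rocket equation: m₀/m_f = exp(Δv / v_e) = exp(2160 / 2971.4) = exp(0.7269) = 2.0687.
m_f = 1,200 / 2.0687 = 580.074 kg, so propellant = m₀ − m_f = 1,200 − 580.074 = 619.926 kg.

propellant mass ≈ 620 kg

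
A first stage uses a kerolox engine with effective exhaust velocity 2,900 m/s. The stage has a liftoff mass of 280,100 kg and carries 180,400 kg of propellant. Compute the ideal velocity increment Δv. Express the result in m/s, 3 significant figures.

m_f = m₀ − m_prop = 280,100 − 180,400 = 99,700 kg.
Using Δv = v_e ln(m₀/m_f): Δv = v_e · ln(m₀/m_f) = 2900.0 × ln(2.809) = 2900.0 × 1.0330 ≈ 2995.6 m/s.

Δv ≈ 3000 m/s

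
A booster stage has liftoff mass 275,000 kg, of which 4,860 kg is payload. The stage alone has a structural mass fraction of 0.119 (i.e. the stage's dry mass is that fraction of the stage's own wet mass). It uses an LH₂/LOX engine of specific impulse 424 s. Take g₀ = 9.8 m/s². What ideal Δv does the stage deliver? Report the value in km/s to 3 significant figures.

Stage wet mass = m₀ − payload = 275,000 − 4,860 = 270,140 kg.
Stage dry mass = ε × stage wet mass = 0.119 × 270,140 = 32,146.7 kg.
Burnout mass m_f = stage dry + payload = 32,146.7 + 4,860 = 37,006.7 kg.
v_e = Isp · g₀ = 424 × 9.8 = 4155.2 m/s.
By the Tsiolkovsky rocket equation, Δv = v_e · ln(275,000/37,006.7) = 4155.2 × ln(7.431) = 4155.2 × 2.0057 ≈ 8334 m/s.

Δv ≈ 8.33 km/s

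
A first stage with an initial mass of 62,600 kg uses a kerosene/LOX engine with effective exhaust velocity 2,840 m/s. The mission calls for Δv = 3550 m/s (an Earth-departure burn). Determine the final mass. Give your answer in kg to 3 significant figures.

final mass ≈ 17900 kg

m₀/m_f = exp(Δv / v_e) = exp(3550 / 2840.0) = exp(1.2500) = 3.4903.
m_f = m₀ / 3.4903 = 62,600 / 3.4903 = 17,935.4 kg.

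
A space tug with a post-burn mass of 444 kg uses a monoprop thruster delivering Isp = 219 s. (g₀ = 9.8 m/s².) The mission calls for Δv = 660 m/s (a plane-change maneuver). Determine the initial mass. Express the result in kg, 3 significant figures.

initial mass ≈ 604 kg

v_e = Isp · g₀ = 219 × 9.8 = 2146.2 m/s.
By the Tsiolkovsky rocket equation, m₀/m_f = exp(Δv / v_e) = exp(660 / 2146.2) = exp(0.3075) = 1.3600.
m₀ = m_f × 1.3600 = 444 × 1.3600 = 603.84 kg.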